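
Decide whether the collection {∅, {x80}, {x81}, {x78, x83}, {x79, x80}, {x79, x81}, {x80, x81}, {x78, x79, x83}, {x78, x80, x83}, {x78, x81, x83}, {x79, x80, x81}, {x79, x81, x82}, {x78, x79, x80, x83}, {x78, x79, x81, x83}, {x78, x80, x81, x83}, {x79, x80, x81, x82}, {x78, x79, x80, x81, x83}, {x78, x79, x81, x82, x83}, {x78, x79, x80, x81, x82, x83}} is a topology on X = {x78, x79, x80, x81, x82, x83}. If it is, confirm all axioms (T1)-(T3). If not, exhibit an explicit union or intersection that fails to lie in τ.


τ is NOT a topology on X.

Axiom (T1): ∅ ∈ τ? Yes; X ∈ τ? Yes.
Axiom (T2/T3): check pairwise unions and intersections of members of τ.
Counterexample for (T3): {x79, x80} ∩ {x79, x81} = {x79} ∉ τ. Therefore τ is NOT a topology.


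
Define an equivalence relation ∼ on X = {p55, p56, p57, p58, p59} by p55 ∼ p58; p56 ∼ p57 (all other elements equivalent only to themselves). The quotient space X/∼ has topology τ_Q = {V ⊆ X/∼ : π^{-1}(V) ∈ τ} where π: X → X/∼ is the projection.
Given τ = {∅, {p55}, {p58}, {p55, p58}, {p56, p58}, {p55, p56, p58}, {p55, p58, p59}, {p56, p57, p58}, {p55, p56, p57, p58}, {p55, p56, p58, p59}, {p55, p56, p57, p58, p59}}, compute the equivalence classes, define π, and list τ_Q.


X/∼ = {[p55=p58], [p56=p57], [p59]}; |τ_Q| = 5.

Equivalence classes: [p55=p58], [p56=p57], [p59].
Quotient map π: X → X/∼ sends p55 ↦ [p55=p58], p56 ↦ [p56=p57], p57 ↦ [p56=p57], p58 ↦ [p55=p58], p59 ↦ [p59].
For each subset V ⊆ X/∼, compute π^{-1}(V) ⊆ X and check whether π^{-1}(V) ∈ τ. V is open in τ_Q iff π^{-1}(V) ∈ τ.
  V = {}: π^{-1}(V) = ∅ ∈ τ ✓.
  V = {[p55=p58]}: π^{-1}(V) = {p55, p58} ∈ τ ✓.
  V = {[p56=p57]}: π^{-1}(V) = {p56, p57} ∉ τ ✗.
  V = {[p55=p58], [p56=p57]}: π^{-1}(V) = {p55, p56, p57, p58} ∈ τ ✓.
  V = {[p59]}: π^{-1}(V) = {p59} ∉ τ ✗.
  V = {[p55=p58], [p59]}: π^{-1}(V) = {p55, p58, p59} ∈ τ ✓.
  V = {[p56=p57], [p59]}: π^{-1}(V) = {p56, p57, p59} ∉ τ ✗.
  V = {[p55=p58], [p56=p57], [p59]}: π^{-1}(V) = {p55, p56, p57, p58, p59} ∈ τ ✓.
Open sets in the quotient: τ_Q = {{}, {[p55=p58]}, {[p55=p58], [p56=p57]}, {[p55=p58], [p59]}, {[p55=p58], [p56=p57], [p59]}} (5 elements).


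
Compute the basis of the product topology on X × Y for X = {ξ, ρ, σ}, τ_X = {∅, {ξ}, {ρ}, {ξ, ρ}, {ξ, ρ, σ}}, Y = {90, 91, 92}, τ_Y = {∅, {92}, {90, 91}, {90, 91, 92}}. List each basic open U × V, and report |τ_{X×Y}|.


Basis B = {∅ × ∅, {ξ} × {92}, {ρ} × {92}, {ξ} × {90, 91}, {ξ, ρ} × {92}, {ρ} × {90, 91}, {ξ} × {90, 91, 92}, {ξ, ρ, σ} × {92}, {ρ} × {90, 91, 92}, {ξ, ρ} × {90, 91}, {ξ, ρ} × {90, 91, 92}, {ξ, ρ, σ} × {90, 91}, {ξ, ρ, σ} × {90, 91, 92}}; |τ_{X×Y}| = 25.

Enumerate products U × V with U ∈ τ_X, V ∈ τ_Y (deduplicated):
  ∅ × ∅ = {} (∅)
  {ξ} × {92} = {(ξ,92)}
  {ρ} × {92} = {(ρ,92)}
  {ξ} × {90, 91} = {(ξ,90), (ξ,91)}
  {ξ, ρ} × {92} = {(ξ,92), (ρ,92)}
  {ρ} × {90, 91} = {(ρ,90), (ρ,91)}
  {ξ} × {90, 91, 92} = {(ξ,90), (ξ,91), (ξ,92)}
  {ξ, ρ, σ} × {92} = {(ξ,92), (ρ,92), (σ,92)}
  {ρ} × {90, 91, 92} = {(ρ,90), (ρ,91), (ρ,92)}
  {ξ, ρ} × {90, 91} = {(ξ,90), (ξ,91), (ρ,90), (ρ,91)}
  {ξ, ρ} × {90, 91, 92} = {(ξ,90), (ξ,91), (ξ,92), (ρ,90), (ρ,91), (ρ,92)}
  {ξ, ρ, σ} × {90, 91} = {(ξ,90), (ξ,91), (ρ,90), (ρ,91), (σ,90), (σ,91)}
  {ξ, ρ, σ} × {90, 91, 92} = {(ξ,90), (ξ,91), (ξ,92), (ρ,90), (ρ,91), (ρ,92), (σ,90), (σ,91), (σ,92)}
These 13 distinct sets form the basis B.
Close under arbitrary unions to get τ_{X×Y}; counting gives |τ_{X×Y}| = 25.


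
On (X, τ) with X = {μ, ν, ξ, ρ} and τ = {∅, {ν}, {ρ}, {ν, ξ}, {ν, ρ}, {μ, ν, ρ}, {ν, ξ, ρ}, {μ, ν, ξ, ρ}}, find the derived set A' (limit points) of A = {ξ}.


A' = ∅

For each x ∈ X, list the open sets U ∈ τ with x ∈ U, then check whether U ∩ (A ∖ {x}) ≠ ∅ for every such U.
  x = μ: open {μ, ν, ρ} ∋ x has {μ, ν, ρ} ∩ (A ∖ {μ}) = ∅, so x is NOT a limit point.
  x = ν: open {ν} ∋ x has {ν} ∩ (A ∖ {ν}) = ∅, so x is NOT a limit point.
  x = ξ: open {ν, ξ} ∋ x has {ν, ξ} ∩ (A ∖ {ξ}) = ∅, so x is NOT a limit point.
  x = ρ: open {ρ} ∋ x has {ρ} ∩ (A ∖ {ρ}) = ∅, so x is NOT a limit point.
Collecting: A' = ∅.


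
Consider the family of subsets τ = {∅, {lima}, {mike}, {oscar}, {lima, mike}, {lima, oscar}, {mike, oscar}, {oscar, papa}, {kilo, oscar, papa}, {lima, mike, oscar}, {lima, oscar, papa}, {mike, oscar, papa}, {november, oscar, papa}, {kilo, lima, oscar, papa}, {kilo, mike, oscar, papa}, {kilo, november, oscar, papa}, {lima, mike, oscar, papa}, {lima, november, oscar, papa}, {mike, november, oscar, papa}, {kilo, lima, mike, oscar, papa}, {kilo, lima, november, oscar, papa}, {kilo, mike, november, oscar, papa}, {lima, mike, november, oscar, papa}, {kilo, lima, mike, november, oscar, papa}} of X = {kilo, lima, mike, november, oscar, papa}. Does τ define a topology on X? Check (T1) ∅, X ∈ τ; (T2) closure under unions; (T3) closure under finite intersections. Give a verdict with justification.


τ IS a topology on X.

Axiom (T1): ∅ ∈ τ? Yes; X ∈ τ? Yes.
Axiom (T2/T3): check pairwise unions and intersections of members of τ.
All pairwise intersections and unions checked — each lies in τ. Therefore τ satisfies (T1), (T2), (T3): it IS a topology on X.


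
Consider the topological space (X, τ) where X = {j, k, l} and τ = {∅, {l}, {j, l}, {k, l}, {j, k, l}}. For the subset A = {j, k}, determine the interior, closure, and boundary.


int(A) = ∅, cl(A) = {j, k}, ∂A = {j, k}.

Closed sets in (X, τ) are complements of opens:
  closed(X, τ) = {∅, {j}, {k}, {j, k}, {j, k, l}}.
int(A) = ⋃ {U ∈ τ : U ⊆ A}. Opens contained in A: ∅.
Taking the union of these: int(A) = ∅.
cl(A) = ⋂ {C closed : A ⊆ C}. Closed sets containing A: {j, k}, {j, k, l}.
Intersecting these: cl(A) = {j, k}.
∂A = cl(A) ∖ int(A) = {j, k} ∖ ∅ = {j, k}.


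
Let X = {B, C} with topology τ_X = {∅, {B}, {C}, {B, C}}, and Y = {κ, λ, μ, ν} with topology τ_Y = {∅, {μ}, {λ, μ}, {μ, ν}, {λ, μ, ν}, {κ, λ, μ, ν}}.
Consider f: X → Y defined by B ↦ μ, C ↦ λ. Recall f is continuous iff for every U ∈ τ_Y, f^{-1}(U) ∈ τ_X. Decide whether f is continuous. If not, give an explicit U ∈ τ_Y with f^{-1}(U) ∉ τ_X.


f IS continuous.

Compute f^{-1}(U) for each U ∈ τ_Y:
  U = ∅: f^{-1}(U) = ∅ ∈ τ_X ✓.
  U = {μ}: f^{-1}(U) = {B} ∈ τ_X ✓.
  U = {λ, μ}: f^{-1}(U) = {B, C} ∈ τ_X ✓.
  U = {μ, ν}: f^{-1}(U) = {B} ∈ τ_X ✓.
  U = {λ, μ, ν}: f^{-1}(U) = {B, C} ∈ τ_X ✓.
  U = {κ, λ, μ, ν}: f^{-1}(U) = {B, C} ∈ τ_X ✓.
Every preimage lies in τ_X, so f IS continuous.


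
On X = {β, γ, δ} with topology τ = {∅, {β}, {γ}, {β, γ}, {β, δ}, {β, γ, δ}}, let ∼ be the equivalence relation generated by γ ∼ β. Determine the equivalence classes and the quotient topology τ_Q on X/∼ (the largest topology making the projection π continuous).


X/∼ = {[β=γ], [δ]}; |τ_Q| = 3.

Equivalence classes: [β=γ], [δ].
Quotient map π: X → X/∼ sends β ↦ [β=γ], γ ↦ [β=γ], δ ↦ [δ].
For each subset V ⊆ X/∼, compute π^{-1}(V) ⊆ X and check whether π^{-1}(V) ∈ τ. V is open in τ_Q iff π^{-1}(V) ∈ τ.
  V = {}: π^{-1}(V) = ∅ ∈ τ ✓.
  V = {[β=γ]}: π^{-1}(V) = {β, γ} ∈ τ ✓.
  V = {[δ]}: π^{-1}(V) = {δ} ∉ τ ✗.
  V = {[β=γ], [δ]}: π^{-1}(V) = {β, γ, δ} ∈ τ ✓.
Open sets in the quotient: τ_Q = {{}, {[β=γ]}, {[β=γ], [δ]}} (3 elements).


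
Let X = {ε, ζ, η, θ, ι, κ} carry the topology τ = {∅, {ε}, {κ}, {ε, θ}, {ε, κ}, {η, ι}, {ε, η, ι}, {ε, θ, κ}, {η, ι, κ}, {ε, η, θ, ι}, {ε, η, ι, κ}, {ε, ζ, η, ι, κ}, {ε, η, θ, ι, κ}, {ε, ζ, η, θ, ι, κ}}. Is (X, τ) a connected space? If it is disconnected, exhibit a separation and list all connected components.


(X, τ) is connected.

Find clopen sets (U ∈ τ with X ∖ U ∈ τ):
  U = ∅, X ∖ U = {ε, ζ, η, θ, ι, κ} — both open, so U is clopen.
  U = {ε, ζ, η, θ, ι, κ}, X ∖ U = ∅ — both open, so U is clopen.
Only trivial clopens (∅ and X) exist, so (X, τ) is connected.
Compute connected components by grouping points that agree on all clopens:
  component: {ε, ζ, η, θ, ι, κ}


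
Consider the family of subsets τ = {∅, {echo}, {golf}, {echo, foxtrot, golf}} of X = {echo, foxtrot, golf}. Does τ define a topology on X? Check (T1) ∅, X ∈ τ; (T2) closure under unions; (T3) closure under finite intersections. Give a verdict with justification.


τ is NOT a topology on X.

Axiom (T1): ∅ ∈ τ? Yes; X ∈ τ? Yes.
Axiom (T2/T3): check pairwise unions and intersections of members of τ.
Counterexample for (T2): {echo} ∪ {golf} = {echo, golf} ∉ τ. Therefore τ is NOT a topology.


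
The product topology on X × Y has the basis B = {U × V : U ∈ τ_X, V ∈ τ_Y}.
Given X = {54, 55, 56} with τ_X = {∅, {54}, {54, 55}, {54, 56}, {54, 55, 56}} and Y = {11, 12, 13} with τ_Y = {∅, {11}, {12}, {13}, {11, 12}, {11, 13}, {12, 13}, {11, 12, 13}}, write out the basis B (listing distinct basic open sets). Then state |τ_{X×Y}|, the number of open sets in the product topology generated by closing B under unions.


Basis B = {∅ × ∅, {54} × {11}, {54} × {12}, {54} × {13}, {54} × {11, 12}, {54} × {11, 13}, {54, 55} × {11}, {54, 56} × {11}, {54} × {12, 13}, {54, 55} × {12}, {54, 56} × {12}, {54, 55} × {13}, {54, 56} × {13}, {54} × {11, 12, 13}, {54, 55, 56} × {11}, {54, 55, 56} × {12}, {54, 55, 56} × {13}, {54, 55} × {11, 12}, {54, 56} × {11, 12}, {54, 55} × {11, 13}, {54, 56} × {11, 13}, {54, 55} × {12, 13}, {54, 56} × {12, 13}, {54, 55} × {11, 12, 13}, {54, 56} × {11, 12, 13}, {54, 55, 56} × {11, 12}, {54, 55, 56} × {11, 13}, {54, 55, 56} × {12, 13}, {54, 55, 56} × {11, 12, 13}}; |τ_{X×Y}| = 125.

Enumerate products U × V with U ∈ τ_X, V ∈ τ_Y (deduplicated):
  ∅ × ∅ = {} (∅)
  {54} × {11} = {(54,11)}
  {54} × {12} = {(54,12)}
  {54} × {13} = {(54,13)}
  {54} × {11, 12} = {(54,11), (54,12)}
  {54} × {11, 13} = {(54,11), (54,13)}
  {54, 55} × {11} = {(54,11), (55,11)}
  {54, 56} × {11} = {(54,11), (56,11)}
  {54} × {12, 13} = {(54,12), (54,13)}
  {54, 55} × {12} = {(54,12), (55,12)}
  {54, 56} × {12} = {(54,12), (56,12)}
  {54, 55} × {13} = {(54,13), (55,13)}
  {54, 56} × {13} = {(54,13), (56,13)}
  {54} × {11, 12, 13} = {(54,11), (54,12), (54,13)}
  {54, 55, 56} × {11} = {(54,11), (55,11), (56,11)}
  {54, 55, 56} × {12} = {(54,12), (55,12), (56,12)}
  {54, 55, 56} × {13} = {(54,13), (55,13), (56,13)}
  {54, 55} × {11, 12} = {(54,11), (54,12), (55,11), (55,12)}
  {54, 56} × {11, 12} = {(54,11), (54,12), (56,11), (56,12)}
  {54, 55} × {11, 13} = {(54,11), (54,13), (55,11), (55,13)}
  {54, 56} × {11, 13} = {(54,11), (54,13), (56,11), (56,13)}
  {54, 55} × {12, 13} = {(54,12), (54,13), (55,12), (55,13)}
  {54, 56} × {12, 13} = {(54,12), (54,13), (56,12), (56,13)}
  {54, 55} × {11, 12, 13} = {(54,11), (54,12), (54,13), (55,11), (55,12), (55,13)}
  {54, 56} × {11, 12, 13} = {(54,11), (54,12), (54,13), (56,11), (56,12), (56,13)}
  {54, 55, 56} × {11, 12} = {(54,11), (54,12), (55,11), (55,12), (56,11), (56,12)}
  {54, 55, 56} × {11, 13} = {(54,11), (54,13), (55,11), (55,13), (56,11), (56,13)}
  {54, 55, 56} × {12, 13} = {(54,12), (54,13), (55,12), (55,13), (56,12), (56,13)}
  {54, 55, 56} × {11, 12, 13} = {(54,11), (54,12), (54,13), (55,11), (55,12), (55,13), (56,11), (56,12), (56,13)}
These 29 distinct sets form the basis B.
Close under arbitrary unions to get τ_{X×Y}; counting gives |τ_{X×Y}| = 125.


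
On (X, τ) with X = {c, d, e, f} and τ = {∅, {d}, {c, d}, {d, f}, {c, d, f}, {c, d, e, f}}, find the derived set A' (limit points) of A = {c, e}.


A' = {e}

For each x ∈ X, list the open sets U ∈ τ with x ∈ U, then check whether U ∩ (A ∖ {x}) ≠ ∅ for every such U.
  x = c: open {c, d} ∋ x has {c, d} ∩ (A ∖ {c}) = ∅, so x is NOT a limit point.
  x = d: open {d} ∋ x has {d} ∩ (A ∖ {d}) = ∅, so x is NOT a limit point.
  x = e: opens ∋ x are {c, d, e, f}; each meets A ∖ {e}, so x IS a limit point.
  x = f: open {d, f} ∋ x has {d, f} ∩ (A ∖ {f}) = ∅, so x is NOT a limit point.
Collecting: A' = {e}.


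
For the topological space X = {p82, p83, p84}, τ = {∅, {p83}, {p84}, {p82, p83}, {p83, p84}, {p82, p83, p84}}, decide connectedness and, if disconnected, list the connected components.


(X, τ) is disconnected; components = [{p84}, {p82, p83}].

Find clopen sets (U ∈ τ with X ∖ U ∈ τ):
  U = ∅, X ∖ U = {p82, p83, p84} — both open, so U is clopen.
  U = {p84}, X ∖ U = {p82, p83} — both open, so U is clopen.
  U = {p82, p83}, X ∖ U = {p84} — both open, so U is clopen.
  U = {p82, p83, p84}, X ∖ U = ∅ — both open, so U is clopen.
Nontrivial clopen(s) exist: e.g. {p82, p83}. So (X, τ) is disconnected.
Compute connected components by grouping points that agree on all clopens:
  component: {p84}
  component: {p82, p83}


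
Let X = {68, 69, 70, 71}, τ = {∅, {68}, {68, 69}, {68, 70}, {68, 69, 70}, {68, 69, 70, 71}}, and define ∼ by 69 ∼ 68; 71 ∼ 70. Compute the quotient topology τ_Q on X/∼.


X/∼ = {[68=69], [70=71]}; |τ_Q| = 3.

Equivalence classes: [68=69], [70=71].
Quotient map π: X → X/∼ sends 68 ↦ [68=69], 69 ↦ [68=69], 70 ↦ [70=71], 71 ↦ [70=71].
For each subset V ⊆ X/∼, compute π^{-1}(V) ⊆ X and check whether π^{-1}(V) ∈ τ. V is open in τ_Q iff π^{-1}(V) ∈ τ.
  V = {}: π^{-1}(V) = ∅ ∈ τ ✓.
  V = {[68=69]}: π^{-1}(V) = {68, 69} ∈ τ ✓.
  V = {[70=71]}: π^{-1}(V) = {70, 71} ∉ τ ✗.
  V = {[68=69], [70=71]}: π^{-1}(V) = {68, 69, 70, 71} ∈ τ ✓.
Open sets in the quotient: τ_Q = {{}, {[68=69]}, {[68=69], [70=71]}} (3 elements).


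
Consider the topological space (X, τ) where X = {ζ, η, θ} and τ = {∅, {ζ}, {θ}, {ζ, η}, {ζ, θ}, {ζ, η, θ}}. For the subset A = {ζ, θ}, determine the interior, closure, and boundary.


int(A) = {ζ, θ}, cl(A) = {ζ, η, θ}, ∂A = {η}.

Closed sets in (X, τ) are complements of opens:
  closed(X, τ) = {∅, {η}, {θ}, {ζ, η}, {η, θ}, {ζ, η, θ}}.
int(A) = ⋃ {U ∈ τ : U ⊆ A}. Opens contained in A: ∅, {ζ}, {θ}, {ζ, θ}.
Taking the union of these: int(A) = {ζ, θ}.
cl(A) = ⋂ {C closed : A ⊆ C}. Closed sets containing A: {ζ, η, θ}.
Intersecting these: cl(A) = {ζ, η, θ}.
∂A = cl(A) ∖ int(A) = {ζ, η, θ} ∖ {ζ, θ} = {η}.


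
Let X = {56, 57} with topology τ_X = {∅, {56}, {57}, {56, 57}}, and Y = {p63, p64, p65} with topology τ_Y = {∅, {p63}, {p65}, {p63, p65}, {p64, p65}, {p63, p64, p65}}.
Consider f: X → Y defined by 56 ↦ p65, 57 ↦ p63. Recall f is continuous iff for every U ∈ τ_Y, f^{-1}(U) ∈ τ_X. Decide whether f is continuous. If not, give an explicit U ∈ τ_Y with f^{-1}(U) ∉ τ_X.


f IS continuous.

Compute f^{-1}(U) for each U ∈ τ_Y:
  U = ∅: f^{-1}(U) = ∅ ∈ τ_X ✓.
  U = {p63}: f^{-1}(U) = {57} ∈ τ_X ✓.
  U = {p65}: f^{-1}(U) = {56} ∈ τ_X ✓.
  U = {p63, p65}: f^{-1}(U) = {56, 57} ∈ τ_X ✓.
  U = {p64, p65}: f^{-1}(U) = {56} ∈ τ_X ✓.
  U = {p63, p64, p65}: f^{-1}(U) = {56, 57} ∈ τ_X ✓.
Every preimage lies in τ_X, so f IS continuous.


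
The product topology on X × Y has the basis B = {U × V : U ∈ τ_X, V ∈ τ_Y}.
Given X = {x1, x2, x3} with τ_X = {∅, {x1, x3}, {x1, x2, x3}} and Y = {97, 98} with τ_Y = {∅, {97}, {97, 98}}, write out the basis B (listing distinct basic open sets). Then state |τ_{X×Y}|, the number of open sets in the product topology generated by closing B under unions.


Basis B = {∅ × ∅, {x1, x3} × {97}, {x1, x2, x3} × {97}, {x1, x3} × {97, 98}, {x1, x2, x3} × {97, 98}}; |τ_{X×Y}| = 6.

Enumerate products U × V with U ∈ τ_X, V ∈ τ_Y (deduplicated):
  ∅ × ∅ = {} (∅)
  {x1, x3} × {97} = {(x1,97), (x3,97)}
  {x1, x2, x3} × {97} = {(x1,97), (x2,97), (x3,97)}
  {x1, x3} × {97, 98} = {(x1,97), (x1,98), (x3,97), (x3,98)}
  {x1, x2, x3} × {97, 98} = {(x1,97), (x1,98), (x2,97), (x2,98), (x3,97), (x3,98)}
These 5 distinct sets form the basis B.
Close under arbitrary unions to get τ_{X×Y}; counting gives |τ_{X×Y}| = 6.


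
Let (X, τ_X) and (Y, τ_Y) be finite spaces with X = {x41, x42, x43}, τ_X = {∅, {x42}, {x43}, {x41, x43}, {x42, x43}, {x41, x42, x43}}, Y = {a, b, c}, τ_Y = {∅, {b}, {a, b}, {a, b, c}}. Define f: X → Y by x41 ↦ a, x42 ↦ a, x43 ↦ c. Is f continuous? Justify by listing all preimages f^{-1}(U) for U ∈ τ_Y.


f is NOT continuous.

Compute f^{-1}(U) for each U ∈ τ_Y:
  U = ∅: f^{-1}(U) = ∅ ∈ τ_X ✓.
  U = {b}: f^{-1}(U) = ∅ ∈ τ_X ✓.
  U = {a, b}: f^{-1}(U) = {x41, x42} ∉ τ_X ✗.
  U = {a, b, c}: f^{-1}(U) = {x41, x42, x43} ∈ τ_X ✓.
Found U = {a, b} with f^{-1}(U) = {x41, x42} not in τ_X. Therefore f is NOT continuous.


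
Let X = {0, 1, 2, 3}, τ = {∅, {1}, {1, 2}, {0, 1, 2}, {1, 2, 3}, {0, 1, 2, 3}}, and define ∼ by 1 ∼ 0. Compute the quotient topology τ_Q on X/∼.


X/∼ = {[0=1], [2], [3]}; |τ_Q| = 3.

Equivalence classes: [0=1], [2], [3].
Quotient map π: X → X/∼ sends 0 ↦ [0=1], 1 ↦ [0=1], 2 ↦ [2], 3 ↦ [3].
For each subset V ⊆ X/∼, compute π^{-1}(V) ⊆ X and check whether π^{-1}(V) ∈ τ. V is open in τ_Q iff π^{-1}(V) ∈ τ.
  V = {}: π^{-1}(V) = ∅ ∈ τ ✓.
  V = {[0=1]}: π^{-1}(V) = {0, 1} ∉ τ ✗.
  V = {[2]}: π^{-1}(V) = {2} ∉ τ ✗.
  V = {[0=1], [2]}: π^{-1}(V) = {0, 1, 2} ∈ τ ✓.
  V = {[3]}: π^{-1}(V) = {3} ∉ τ ✗.
  V = {[0=1], [3]}: π^{-1}(V) = {0, 1, 3} ∉ τ ✗.
  V = {[2], [3]}: π^{-1}(V) = {2, 3} ∉ τ ✗.
  V = {[0=1], [2], [3]}: π^{-1}(V) = {0, 1, 2, 3} ∈ τ ✓.
Open sets in the quotient: τ_Q = {{}, {[0=1], [2]}, {[0=1], [2], [3]}} (3 elements).


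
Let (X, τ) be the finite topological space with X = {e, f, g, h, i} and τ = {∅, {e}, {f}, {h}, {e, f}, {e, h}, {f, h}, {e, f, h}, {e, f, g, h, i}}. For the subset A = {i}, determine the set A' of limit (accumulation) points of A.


A' = {g}

For each x ∈ X, list the open sets U ∈ τ with x ∈ U, then check whether U ∩ (A ∖ {x}) ≠ ∅ for every such U.
  x = e: open {e} ∋ x has {e} ∩ (A ∖ {e}) = ∅, so x is NOT a limit point.
  x = f: open {f} ∋ x has {f} ∩ (A ∖ {f}) = ∅, so x is NOT a limit point.
  x = g: opens ∋ x are {e, f, g, h, i}; each meets A ∖ {g}, so x IS a limit point.
  x = h: open {h} ∋ x has {h} ∩ (A ∖ {h}) = ∅, so x is NOT a limit point.
  x = i: open {e, f, g, h, i} ∋ x has {e, f, g, h, i} ∩ (A ∖ {i}) = ∅, so x is NOT a limit point.
Collecting: A' = {g}.


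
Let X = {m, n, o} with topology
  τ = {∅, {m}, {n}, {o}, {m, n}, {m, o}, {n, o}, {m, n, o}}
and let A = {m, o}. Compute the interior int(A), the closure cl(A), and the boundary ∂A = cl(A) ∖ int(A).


int(A) = {m, o}, cl(A) = {m, o}, ∂A = ∅.

Closed sets in (X, τ) are complements of opens:
  closed(X, τ) = {∅, {m}, {n}, {o}, {m, n}, {m, o}, {n, o}, {m, n, o}}.
int(A) = ⋃ {U ∈ τ : U ⊆ A}. Opens contained in A: ∅, {m}, {o}, {m, o}.
Taking the union of these: int(A) = {m, o}.
cl(A) = ⋂ {C closed : A ⊆ C}. Closed sets containing A: {m, o}, {m, n, o}.
Intersecting these: cl(A) = {m, o}.
∂A = cl(A) ∖ int(A) = {m, o} ∖ {m, o} = ∅.


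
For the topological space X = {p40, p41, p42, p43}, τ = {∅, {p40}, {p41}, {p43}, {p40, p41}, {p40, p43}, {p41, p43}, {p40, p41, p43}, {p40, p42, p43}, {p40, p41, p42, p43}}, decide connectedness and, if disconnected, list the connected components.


(X, τ) is disconnected; components = [{p41}, {p40, p42, p43}].

Find clopen sets (U ∈ τ with X ∖ U ∈ τ):
  U = ∅, X ∖ U = {p40, p41, p42, p43} — both open, so U is clopen.
  U = {p41}, X ∖ U = {p40, p42, p43} — both open, so U is clopen.
  U = {p40, p42, p43}, X ∖ U = {p41} — both open, so U is clopen.
  U = {p40, p41, p42, p43}, X ∖ U = ∅ — both open, so U is clopen.
Nontrivial clopen(s) exist: e.g. {p41}. So (X, τ) is disconnected.
Compute connected components by grouping points that agree on all clopens:
  component: {p41}
  component: {p40, p42, p43}


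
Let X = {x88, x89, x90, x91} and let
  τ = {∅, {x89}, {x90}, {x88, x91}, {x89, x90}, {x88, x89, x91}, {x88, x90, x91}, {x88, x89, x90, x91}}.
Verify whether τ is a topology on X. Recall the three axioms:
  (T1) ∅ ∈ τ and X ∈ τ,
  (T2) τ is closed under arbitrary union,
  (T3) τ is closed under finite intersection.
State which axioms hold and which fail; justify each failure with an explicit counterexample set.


τ IS a topology on X.

Axiom (T1): ∅ ∈ τ? Yes; X ∈ τ? Yes.
Axiom (T2/T3): check pairwise unions and intersections of members of τ.
All pairwise intersections and unions checked — each lies in τ. Therefore τ satisfies (T1), (T2), (T3): it IS a topology on X.


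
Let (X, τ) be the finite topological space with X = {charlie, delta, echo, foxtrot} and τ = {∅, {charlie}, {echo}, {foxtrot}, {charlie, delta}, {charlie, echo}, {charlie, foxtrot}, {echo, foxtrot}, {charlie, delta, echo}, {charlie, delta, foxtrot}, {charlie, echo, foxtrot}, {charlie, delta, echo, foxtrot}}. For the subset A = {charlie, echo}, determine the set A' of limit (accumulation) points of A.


A' = {delta}

For each x ∈ X, list the open sets U ∈ τ with x ∈ U, then check whether U ∩ (A ∖ {x}) ≠ ∅ for every such U.
  x = charlie: open {charlie} ∋ x has {charlie} ∩ (A ∖ {charlie}) = ∅, so x is NOT a limit point.
  x = delta: opens ∋ x are {charlie, delta}, {charlie, delta, echo}, {charlie, delta, foxtrot}, {charlie, delta, echo, foxtrot}; each meets A ∖ {delta}, so x IS a limit point.
  x = echo: open {echo} ∋ x has {echo} ∩ (A ∖ {echo}) = ∅, so x is NOT a limit point.
  x = foxtrot: open {foxtrot} ∋ x has {foxtrot} ∩ (A ∖ {foxtrot}) = ∅, so x is NOT a limit point.
Collecting: A' = {delta}.


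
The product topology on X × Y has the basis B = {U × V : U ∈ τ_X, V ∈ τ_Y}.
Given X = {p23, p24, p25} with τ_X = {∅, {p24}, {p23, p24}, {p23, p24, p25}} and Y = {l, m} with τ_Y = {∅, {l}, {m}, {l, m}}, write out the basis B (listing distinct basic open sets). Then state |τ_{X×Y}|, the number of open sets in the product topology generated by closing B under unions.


Basis B = {∅ × ∅, {p24} × {l}, {p24} × {m}, {p23, p24} × {l}, {p23, p24} × {m}, {p24} × {l, m}, {p23, p24, p25} × {l}, {p23, p24, p25} × {m}, {p23, p24} × {l, m}, {p23, p24, p25} × {l, m}}; |τ_{X×Y}| = 16.

Enumerate products U × V with U ∈ τ_X, V ∈ τ_Y (deduplicated):
  ∅ × ∅ = {} (∅)
  {p24} × {l} = {(p24,l)}
  {p24} × {m} = {(p24,m)}
  {p23, p24} × {l} = {(p23,l), (p24,l)}
  {p23, p24} × {m} = {(p23,m), (p24,m)}
  {p24} × {l, m} = {(p24,l), (p24,m)}
  {p23, p24, p25} × {l} = {(p23,l), (p24,l), (p25,l)}
  {p23, p24, p25} × {m} = {(p23,m), (p24,m), (p25,m)}
  {p23, p24} × {l, m} = {(p23,l), (p23,m), (p24,l), (p24,m)}
  {p23, p24, p25} × {l, m} = {(p23,l), (p23,m), (p24,l), (p24,m), (p25,l), (p25,m)}
These 10 distinct sets form the basis B.
Close under arbitrary unions to get τ_{X×Y}; counting gives |τ_{X×Y}| = 16.


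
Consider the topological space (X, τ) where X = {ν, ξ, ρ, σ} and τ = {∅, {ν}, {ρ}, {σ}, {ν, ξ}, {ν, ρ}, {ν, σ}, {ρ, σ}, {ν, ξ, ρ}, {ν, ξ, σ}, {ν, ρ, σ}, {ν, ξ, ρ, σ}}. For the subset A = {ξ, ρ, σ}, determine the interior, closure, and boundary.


int(A) = {ρ, σ}, cl(A) = {ξ, ρ, σ}, ∂A = {ξ}.

Closed sets in (X, τ) are complements of opens:
  closed(X, τ) = {∅, {ξ}, {ρ}, {σ}, {ν, ξ}, {ξ, ρ}, {ξ, σ}, {ρ, σ}, {ν, ξ, ρ}, {ν, ξ, σ}, {ξ, ρ, σ}, {ν, ξ, ρ, σ}}.
int(A) = ⋃ {U ∈ τ : U ⊆ A}. Opens contained in A: ∅, {ρ}, {σ}, {ρ, σ}.
Taking the union of these: int(A) = {ρ, σ}.
cl(A) = ⋂ {C closed : A ⊆ C}. Closed sets containing A: {ξ, ρ, σ}, {ν, ξ, ρ, σ}.
Intersecting these: cl(A) = {ξ, ρ, σ}.
∂A = cl(A) ∖ int(A) = {ξ, ρ, σ} ∖ {ρ, σ} = {ξ}.


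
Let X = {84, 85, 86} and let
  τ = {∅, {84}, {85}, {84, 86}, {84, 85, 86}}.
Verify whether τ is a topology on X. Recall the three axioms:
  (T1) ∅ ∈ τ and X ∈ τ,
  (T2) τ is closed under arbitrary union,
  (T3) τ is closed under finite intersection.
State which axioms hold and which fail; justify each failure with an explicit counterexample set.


τ is NOT a topology on X.

Axiom (T1): ∅ ∈ τ? Yes; X ∈ τ? Yes.
Axiom (T2/T3): check pairwise unions and intersections of members of τ.
Counterexample for (T2): {84} ∪ {85} = {84, 85} ∉ τ. Therefore τ is NOT a topology.


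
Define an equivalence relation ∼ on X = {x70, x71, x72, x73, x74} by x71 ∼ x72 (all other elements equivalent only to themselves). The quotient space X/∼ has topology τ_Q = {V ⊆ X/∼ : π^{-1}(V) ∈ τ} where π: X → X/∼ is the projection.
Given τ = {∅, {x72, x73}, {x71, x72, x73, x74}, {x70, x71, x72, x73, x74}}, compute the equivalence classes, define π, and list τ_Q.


X/∼ = {[x70], [x71=x72], [x73], [x74]}; |τ_Q| = 3.

Equivalence classes: [x70], [x71=x72], [x73], [x74].
Quotient map π: X → X/∼ sends x70 ↦ [x70], x71 ↦ [x71=x72], x72 ↦ [x71=x72], x73 ↦ [x73], x74 ↦ [x74].
For each subset V ⊆ X/∼, compute π^{-1}(V) ⊆ X and check whether π^{-1}(V) ∈ τ. V is open in τ_Q iff π^{-1}(V) ∈ τ.
  V = {}: π^{-1}(V) = ∅ ∈ τ ✓.
  V = {[x70]}: π^{-1}(V) = {x70} ∉ τ ✗.
  V = {[x71=x72]}: π^{-1}(V) = {x71, x72} ∉ τ ✗.
  V = {[x70], [x71=x72]}: π^{-1}(V) = {x70, x71, x72} ∉ τ ✗.
  V = {[x73]}: π^{-1}(V) = {x73} ∉ τ ✗.
  V = {[x70], [x73]}: π^{-1}(V) = {x70, x73} ∉ τ ✗.
  V = {[x71=x72], [x73]}: π^{-1}(V) = {x71, x72, x73} ∉ τ ✗.
  V = {[x70], [x71=x72], [x73]}: π^{-1}(V) = {x70, x71, x72, x73} ∉ τ ✗.
  V = {[x74]}: π^{-1}(V) = {x74} ∉ τ ✗.
  V = {[x70], [x74]}: π^{-1}(V) = {x70, x74} ∉ τ ✗.
  V = {[x71=x72], [x74]}: π^{-1}(V) = {x71, x72, x74} ∉ τ ✗.
  V = {[x70], [x71=x72], [x74]}: π^{-1}(V) = {x70, x71, x72, x74} ∉ τ ✗.
  V = {[x73], [x74]}: π^{-1}(V) = {x73, x74} ∉ τ ✗.
  V = {[x70], [x73], [x74]}: π^{-1}(V) = {x70, x73, x74} ∉ τ ✗.
  V = {[x71=x72], [x73], [x74]}: π^{-1}(V) = {x71, x72, x73, x74} ∈ τ ✓.
  V = {[x70], [x71=x72], [x73], [x74]}: π^{-1}(V) = {x70, x71, x72, x73, x74} ∈ τ ✓.
Open sets in the quotient: τ_Q = {{}, {[x71=x72], [x73], [x74]}, {[x70], [x71=x72], [x73], [x74]}} (3 elements).


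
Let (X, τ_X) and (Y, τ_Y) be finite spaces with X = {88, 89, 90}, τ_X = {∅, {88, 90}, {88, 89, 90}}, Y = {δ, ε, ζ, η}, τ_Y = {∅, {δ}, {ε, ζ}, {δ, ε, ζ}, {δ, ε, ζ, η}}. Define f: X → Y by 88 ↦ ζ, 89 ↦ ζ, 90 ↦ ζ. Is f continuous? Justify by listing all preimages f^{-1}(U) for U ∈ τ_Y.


f IS continuous.

Compute f^{-1}(U) for each U ∈ τ_Y:
  U = ∅: f^{-1}(U) = ∅ ∈ τ_X ✓.
  U = {δ}: f^{-1}(U) = ∅ ∈ τ_X ✓.
  U = {ε, ζ}: f^{-1}(U) = {88, 89, 90} ∈ τ_X ✓.
  U = {δ, ε, ζ}: f^{-1}(U) = {88, 89, 90} ∈ τ_X ✓.
  U = {δ, ε, ζ, η}: f^{-1}(U) = {88, 89, 90} ∈ τ_X ✓.
Every preimage lies in τ_X, so f IS continuous.


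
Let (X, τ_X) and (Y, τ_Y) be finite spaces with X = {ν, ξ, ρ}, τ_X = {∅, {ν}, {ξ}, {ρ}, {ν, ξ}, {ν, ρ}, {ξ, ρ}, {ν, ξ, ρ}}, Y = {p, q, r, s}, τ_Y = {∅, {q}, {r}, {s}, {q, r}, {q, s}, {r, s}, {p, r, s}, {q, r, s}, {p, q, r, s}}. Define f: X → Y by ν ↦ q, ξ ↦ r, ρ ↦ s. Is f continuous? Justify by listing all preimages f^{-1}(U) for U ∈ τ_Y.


f IS continuous.

Compute f^{-1}(U) for each U ∈ τ_Y:
  U = ∅: f^{-1}(U) = ∅ ∈ τ_X ✓.
  U = {q}: f^{-1}(U) = {ν} ∈ τ_X ✓.
  U = {r}: f^{-1}(U) = {ξ} ∈ τ_X ✓.
  U = {s}: f^{-1}(U) = {ρ} ∈ τ_X ✓.
  U = {q, r}: f^{-1}(U) = {ν, ξ} ∈ τ_X ✓.
  U = {q, s}: f^{-1}(U) = {ν, ρ} ∈ τ_X ✓.
  U = {r, s}: f^{-1}(U) = {ξ, ρ} ∈ τ_X ✓.
  U = {p, r, s}: f^{-1}(U) = {ξ, ρ} ∈ τ_X ✓.
  U = {q, r, s}: f^{-1}(U) = {ν, ξ, ρ} ∈ τ_X ✓.
  U = {p, q, r, s}: f^{-1}(U) = {ν, ξ, ρ} ∈ τ_X ✓.
Every preimage lies in τ_X, so f IS continuous.


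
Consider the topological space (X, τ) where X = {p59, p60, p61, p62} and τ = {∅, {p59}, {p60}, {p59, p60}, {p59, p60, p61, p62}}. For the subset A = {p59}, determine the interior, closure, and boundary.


int(A) = {p59}, cl(A) = {p59, p61, p62}, ∂A = {p61, p62}.

Closed sets in (X, τ) are complements of opens:
  closed(X, τ) = {∅, {p61, p62}, {p59, p61, p62}, {p60, p61, p62}, {p59, p60, p61, p62}}.
int(A) = ⋃ {U ∈ τ : U ⊆ A}. Opens contained in A: ∅, {p59}.
Taking the union of these: int(A) = {p59}.
cl(A) = ⋂ {C closed : A ⊆ C}. Closed sets containing A: {p59, p61, p62}, {p59, p60, p61, p62}.
Intersecting these: cl(A) = {p59, p61, p62}.
∂A = cl(A) ∖ int(A) = {p59, p61, p62} ∖ {p59} = {p61, p62}.


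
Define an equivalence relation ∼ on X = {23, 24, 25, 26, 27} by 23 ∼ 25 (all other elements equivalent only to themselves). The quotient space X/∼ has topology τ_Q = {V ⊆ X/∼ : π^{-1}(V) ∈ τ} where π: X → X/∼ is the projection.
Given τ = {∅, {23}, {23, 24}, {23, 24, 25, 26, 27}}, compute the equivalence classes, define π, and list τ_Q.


X/∼ = {[23=25], [24], [26], [27]}; |τ_Q| = 2.

Equivalence classes: [23=25], [24], [26], [27].
Quotient map π: X → X/∼ sends 23 ↦ [23=25], 24 ↦ [24], 25 ↦ [23=25], 26 ↦ [26], 27 ↦ [27].
For each subset V ⊆ X/∼, compute π^{-1}(V) ⊆ X and check whether π^{-1}(V) ∈ τ. V is open in τ_Q iff π^{-1}(V) ∈ τ.
  V = {}: π^{-1}(V) = ∅ ∈ τ ✓.
  V = {[23=25]}: π^{-1}(V) = {23, 25} ∉ τ ✗.
  V = {[24]}: π^{-1}(V) = {24} ∉ τ ✗.
  V = {[23=25], [24]}: π^{-1}(V) = {23, 24, 25} ∉ τ ✗.
  V = {[26]}: π^{-1}(V) = {26} ∉ τ ✗.
  V = {[23=25], [26]}: π^{-1}(V) = {23, 25, 26} ∉ τ ✗.
  V = {[24], [26]}: π^{-1}(V) = {24, 26} ∉ τ ✗.
  V = {[23=25], [24], [26]}: π^{-1}(V) = {23, 24, 25, 26} ∉ τ ✗.
  V = {[27]}: π^{-1}(V) = {27} ∉ τ ✗.
  V = {[23=25], [27]}: π^{-1}(V) = {23, 25, 27} ∉ τ ✗.
  V = {[24], [27]}: π^{-1}(V) = {24, 27} ∉ τ ✗.
  V = {[23=25], [24], [27]}: π^{-1}(V) = {23, 24, 25, 27} ∉ τ ✗.
  V = {[26], [27]}: π^{-1}(V) = {26, 27} ∉ τ ✗.
  V = {[23=25], [26], [27]}: π^{-1}(V) = {23, 25, 26, 27} ∉ τ ✗.
  V = {[24], [26], [27]}: π^{-1}(V) = {24, 26, 27} ∉ τ ✗.
  V = {[23=25], [24], [26], [27]}: π^{-1}(V) = {23, 24, 25, 26, 27} ∈ τ ✓.
Open sets in the quotient: τ_Q = {{}, {[23=25], [24], [26], [27]}} (2 elements).


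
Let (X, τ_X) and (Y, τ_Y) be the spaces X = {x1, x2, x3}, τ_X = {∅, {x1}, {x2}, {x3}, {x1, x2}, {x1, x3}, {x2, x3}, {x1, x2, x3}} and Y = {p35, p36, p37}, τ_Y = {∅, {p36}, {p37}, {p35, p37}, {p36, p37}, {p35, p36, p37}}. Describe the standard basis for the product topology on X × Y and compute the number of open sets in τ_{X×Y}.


Basis B = {∅ × ∅, {x1} × {p36}, {x1} × {p37}, {x2} × {p36}, {x2} × {p37}, {x3} × {p36}, {x3} × {p37}, {x1} × {p35, p37}, {x1} × {p36, p37}, {x1, x2} × {p36}, {x1, x3} × {p36}, {x1, x2} × {p37}, {x1, x3} × {p37}, {x2} × {p35, p37}, {x2} × {p36, p37}, {x2, x3} × {p36}, {x2, x3} × {p37}, {x3} × {p35, p37}, {x3} × {p36, p37}, {x1} × {p35, p36, p37}, {x1, x2, x3} × {p36}, {x1, x2, x3} × {p37}, {x2} × {p35, p36, p37}, {x3} × {p35, p36, p37}, {x1, x2} × {p35, p37}, {x1, x3} × {p35, p37}, {x1, x2} × {p36, p37}, {x1, x3} × {p36, p37}, {x2, x3} × {p35, p37}, {x2, x3} × {p36, p37}, {x1, x2} × {p35, p36, p37}, {x1, x3} × {p35, p36, p37}, {x1, x2, x3} × {p35, p37}, {x1, x2, x3} × {p36, p37}, {x2, x3} × {p35, p36, p37}, {x1, x2, x3} × {p35, p36, p37}}; |τ_{X×Y}| = 216.

Enumerate products U × V with U ∈ τ_X, V ∈ τ_Y (deduplicated):
  ∅ × ∅ = {} (∅)
  {x1} × {p36} = {(x1,p36)}
  {x1} × {p37} = {(x1,p37)}
  {x2} × {p36} = {(x2,p36)}
  {x2} × {p37} = {(x2,p37)}
  {x3} × {p36} = {(x3,p36)}
  {x3} × {p37} = {(x3,p37)}
  {x1} × {p35, p37} = {(x1,p35), (x1,p37)}
  {x1} × {p36, p37} = {(x1,p36), (x1,p37)}
  {x1, x2} × {p36} = {(x1,p36), (x2,p36)}
  {x1, x3} × {p36} = {(x1,p36), (x3,p36)}
  {x1, x2} × {p37} = {(x1,p37), (x2,p37)}
  {x1, x3} × {p37} = {(x1,p37), (x3,p37)}
  {x2} × {p35, p37} = {(x2,p35), (x2,p37)}
  {x2} × {p36, p37} = {(x2,p36), (x2,p37)}
  {x2, x3} × {p36} = {(x2,p36), (x3,p36)}
  {x2, x3} × {p37} = {(x2,p37), (x3,p37)}
  {x3} × {p35, p37} = {(x3,p35), (x3,p37)}
  {x3} × {p36, p37} = {(x3,p36), (x3,p37)}
  {x1} × {p35, p36, p37} = {(x1,p35), (x1,p36), (x1,p37)}
  {x1, x2, x3} × {p36} = {(x1,p36), (x2,p36), (x3,p36)}
  {x1, x2, x3} × {p37} = {(x1,p37), (x2,p37), (x3,p37)}
  {x2} × {p35, p36, p37} = {(x2,p35), (x2,p36), (x2,p37)}
  {x3} × {p35, p36, p37} = {(x3,p35), (x3,p36), (x3,p37)}
  {x1, x2} × {p35, p37} = {(x1,p35), (x1,p37), (x2,p35), (x2,p37)}
  {x1, x3} × {p35, p37} = {(x1,p35), (x1,p37), (x3,p35), (x3,p37)}
  {x1, x2} × {p36, p37} = {(x1,p36), (x1,p37), (x2,p36), (x2,p37)}
  {x1, x3} × {p36, p37} = {(x1,p36), (x1,p37), (x3,p36), (x3,p37)}
  {x2, x3} × {p35, p37} = {(x2,p35), (x2,p37), (x3,p35), (x3,p37)}
  {x2, x3} × {p36, p37} = {(x2,p36), (x2,p37), (x3,p36), (x3,p37)}
  {x1, x2} × {p35, p36, p37} = {(x1,p35), (x1,p36), (x1,p37), (x2,p35), (x2,p36), (x2,p37)}
  {x1, x3} × {p35, p36, p37} = {(x1,p35), (x1,p36), (x1,p37), (x3,p35), (x3,p36), (x3,p37)}
  {x1, x2, x3} × {p35, p37} = {(x1,p35), (x1,p37), (x2,p35), (x2,p37), (x3,p35), (x3,p37)}
  {x1, x2, x3} × {p36, p37} = {(x1,p36), (x1,p37), (x2,p36), (x2,p37), (x3,p36), (x3,p37)}
  {x2, x3} × {p35, p36, p37} = {(x2,p35), (x2,p36), (x2,p37), (x3,p35), (x3,p36), (x3,p37)}
  {x1, x2, x3} × {p35, p36, p37} = {(x1,p35), (x1,p36), (x1,p37), (x2,p35), (x2,p36), (x2,p37), (x3,p35), (x3,p36), (x3,p37)}
These 36 distinct sets form the basis B.
Close under arbitrary unions to get τ_{X×Y}; counting gives |τ_{X×Y}| = 216.


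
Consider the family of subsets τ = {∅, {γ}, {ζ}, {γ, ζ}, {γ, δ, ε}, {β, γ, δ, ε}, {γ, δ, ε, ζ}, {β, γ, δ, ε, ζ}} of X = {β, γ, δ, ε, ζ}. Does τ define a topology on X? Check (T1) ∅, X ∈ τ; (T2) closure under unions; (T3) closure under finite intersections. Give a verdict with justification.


τ IS a topology on X.

Axiom (T1): ∅ ∈ τ? Yes; X ∈ τ? Yes.
Axiom (T2/T3): check pairwise unions and intersections of members of τ.
All pairwise intersections and unions checked — each lies in τ. Therefore τ satisfies (T1), (T2), (T3): it IS a topology on X.


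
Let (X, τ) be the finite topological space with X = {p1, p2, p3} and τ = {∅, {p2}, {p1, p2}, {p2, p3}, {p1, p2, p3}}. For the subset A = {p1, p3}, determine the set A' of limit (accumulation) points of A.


A' = ∅

For each x ∈ X, list the open sets U ∈ τ with x ∈ U, then check whether U ∩ (A ∖ {x}) ≠ ∅ for every such U.
  x = p1: open {p1, p2} ∋ x has {p1, p2} ∩ (A ∖ {p1}) = ∅, so x is NOT a limit point.
  x = p2: open {p2} ∋ x has {p2} ∩ (A ∖ {p2}) = ∅, so x is NOT a limit point.
  x = p3: open {p2, p3} ∋ x has {p2, p3} ∩ (A ∖ {p3}) = ∅, so x is NOT a limit point.
Collecting: A' = ∅.


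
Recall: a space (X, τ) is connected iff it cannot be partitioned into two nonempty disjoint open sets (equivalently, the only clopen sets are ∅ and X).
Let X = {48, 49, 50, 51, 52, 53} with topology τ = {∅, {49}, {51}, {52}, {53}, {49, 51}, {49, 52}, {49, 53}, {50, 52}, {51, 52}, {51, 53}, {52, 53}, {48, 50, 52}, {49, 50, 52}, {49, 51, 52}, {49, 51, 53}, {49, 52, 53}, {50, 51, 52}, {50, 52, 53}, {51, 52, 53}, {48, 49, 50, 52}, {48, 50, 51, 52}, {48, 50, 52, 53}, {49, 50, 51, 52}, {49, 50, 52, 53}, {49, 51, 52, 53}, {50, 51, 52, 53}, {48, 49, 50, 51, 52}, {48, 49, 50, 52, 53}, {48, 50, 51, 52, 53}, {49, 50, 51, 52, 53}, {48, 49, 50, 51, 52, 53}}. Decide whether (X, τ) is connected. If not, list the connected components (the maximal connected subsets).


(X, τ) is disconnected; components = [{49}, {51}, {53}, {48, 50, 52}].

Find clopen sets (U ∈ τ with X ∖ U ∈ τ):
  U = ∅, X ∖ U = {48, 49, 50, 51, 52, 53} — both open, so U is clopen.
  U = {49}, X ∖ U = {48, 50, 51, 52, 53} — both open, so U is clopen.
  U = {51}, X ∖ U = {48, 49, 50, 52, 53} — both open, so U is clopen.
  U = {53}, X ∖ U = {48, 49, 50, 51, 52} — both open, so U is clopen.
  U = {49, 51}, X ∖ U = {48, 50, 52, 53} — both open, so U is clopen.
  U = {49, 53}, X ∖ U = {48, 50, 51, 52} — both open, so U is clopen.
  U = {51, 53}, X ∖ U = {48, 49, 50, 52} — both open, so U is clopen.
  U = {48, 50, 52}, X ∖ U = {49, 51, 53} — both open, so U is clopen.
  U = {49, 51, 53}, X ∖ U = {48, 50, 52} — both open, so U is clopen.
  U = {48, 49, 50, 52}, X ∖ U = {51, 53} — both open, so U is clopen.
  U = {48, 50, 51, 52}, X ∖ U = {49, 53} — both open, so U is clopen.
  U = {48, 50, 52, 53}, X ∖ U = {49, 51} — both open, so U is clopen.
  U = {48, 49, 50, 51, 52}, X ∖ U = {53} — both open, so U is clopen.
  U = {48, 49, 50, 52, 53}, X ∖ U = {51} — both open, so U is clopen.
  U = {48, 50, 51, 52, 53}, X ∖ U = {49} — both open, so U is clopen.
  U = {48, 49, 50, 51, 52, 53}, X ∖ U = ∅ — both open, so U is clopen.
Nontrivial clopen(s) exist: e.g. {49}. So (X, τ) is disconnected.
Compute connected components by grouping points that agree on all clopens:
  component: {49}
  component: {51}
  component: {53}
  component: {48, 50, 52}


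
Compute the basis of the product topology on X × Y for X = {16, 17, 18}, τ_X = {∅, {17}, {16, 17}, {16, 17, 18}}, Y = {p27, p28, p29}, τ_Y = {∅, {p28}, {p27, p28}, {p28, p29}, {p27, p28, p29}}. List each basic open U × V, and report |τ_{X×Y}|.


Basis B = {∅ × ∅, {17} × {p28}, {16, 17} × {p28}, {17} × {p27, p28}, {17} × {p28, p29}, {16, 17, 18} × {p28}, {17} × {p27, p28, p29}, {16, 17} × {p27, p28}, {16, 17} × {p28, p29}, {16, 17} × {p27, p28, p29}, {16, 17, 18} × {p27, p28}, {16, 17, 18} × {p28, p29}, {16, 17, 18} × {p27, p28, p29}}; |τ_{X×Y}| = 30.

Enumerate products U × V with U ∈ τ_X, V ∈ τ_Y (deduplicated):
  ∅ × ∅ = {} (∅)
  {17} × {p28} = {(17,p28)}
  {16, 17} × {p28} = {(16,p28), (17,p28)}
  {17} × {p27, p28} = {(17,p27), (17,p28)}
  {17} × {p28, p29} = {(17,p28), (17,p29)}
  {16, 17, 18} × {p28} = {(16,p28), (17,p28), (18,p28)}
  {17} × {p27, p28, p29} = {(17,p27), (17,p28), (17,p29)}
  {16, 17} × {p27, p28} = {(16,p27), (16,p28), (17,p27), (17,p28)}
  {16, 17} × {p28, p29} = {(16,p28), (16,p29), (17,p28), (17,p29)}
  {16, 17} × {p27, p28, p29} = {(16,p27), (16,p28), (16,p29), (17,p27), (17,p28), (17,p29)}
  {16, 17, 18} × {p27, p28} = {(16,p27), (16,p28), (17,p27), (17,p28), (18,p27), (18,p28)}
  {16, 17, 18} × {p28, p29} = {(16,p28), (16,p29), (17,p28), (17,p29), (18,p28), (18,p29)}
  {16, 17, 18} × {p27, p28, p29} = {(16,p27), (16,p28), (16,p29), (17,p27), (17,p28), (17,p29), (18,p27), (18,p28), (18,p29)}
These 13 distinct sets form the basis B.
Close under arbitrary unions to get τ_{X×Y}; counting gives |τ_{X×Y}| = 30.


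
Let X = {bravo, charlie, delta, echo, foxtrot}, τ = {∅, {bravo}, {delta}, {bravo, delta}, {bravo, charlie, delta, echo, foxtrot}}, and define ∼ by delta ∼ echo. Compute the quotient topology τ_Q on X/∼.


X/∼ = {[bravo], [charlie], [delta=echo], [foxtrot]}; |τ_Q| = 3.

Equivalence classes: [bravo], [charlie], [delta=echo], [foxtrot].
Quotient map π: X → X/∼ sends bravo ↦ [bravo], charlie ↦ [charlie], delta ↦ [delta=echo], echo ↦ [delta=echo], foxtrot ↦ [foxtrot].
For each subset V ⊆ X/∼, compute π^{-1}(V) ⊆ X and check whether π^{-1}(V) ∈ τ. V is open in τ_Q iff π^{-1}(V) ∈ τ.
  V = {}: π^{-1}(V) = ∅ ∈ τ ✓.
  V = {[bravo]}: π^{-1}(V) = {bravo} ∈ τ ✓.
  V = {[charlie]}: π^{-1}(V) = {charlie} ∉ τ ✗.
  V = {[bravo], [charlie]}: π^{-1}(V) = {bravo, charlie} ∉ τ ✗.
  V = {[delta=echo]}: π^{-1}(V) = {delta, echo} ∉ τ ✗.
  V = {[bravo], [delta=echo]}: π^{-1}(V) = {bravo, delta, echo} ∉ τ ✗.
  V = {[charlie], [delta=echo]}: π^{-1}(V) = {charlie, delta, echo} ∉ τ ✗.
  V = {[bravo], [charlie], [delta=echo]}: π^{-1}(V) = {bravo, charlie, delta, echo} ∉ τ ✗.
  V = {[foxtrot]}: π^{-1}(V) = {foxtrot} ∉ τ ✗.
  V = {[bravo], [foxtrot]}: π^{-1}(V) = {bravo, foxtrot} ∉ τ ✗.
  V = {[charlie], [foxtrot]}: π^{-1}(V) = {charlie, foxtrot} ∉ τ ✗.
  V = {[bravo], [charlie], [foxtrot]}: π^{-1}(V) = {bravo, charlie, foxtrot} ∉ τ ✗.
  V = {[delta=echo], [foxtrot]}: π^{-1}(V) = {delta, echo, foxtrot} ∉ τ ✗.
  V = {[bravo], [delta=echo], [foxtrot]}: π^{-1}(V) = {bravo, delta, echo, foxtrot} ∉ τ ✗.
  V = {[charlie], [delta=echo], [foxtrot]}: π^{-1}(V) = {charlie, delta, echo, foxtrot} ∉ τ ✗.
  V = {[bravo], [charlie], [delta=echo], [foxtrot]}: π^{-1}(V) = {bravo, charlie, delta, echo, foxtrot} ∈ τ ✓.
Open sets in the quotient: τ_Q = {{}, {[bravo]}, {[bravo], [charlie], [delta=echo], [foxtrot]}} (3 elements).
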